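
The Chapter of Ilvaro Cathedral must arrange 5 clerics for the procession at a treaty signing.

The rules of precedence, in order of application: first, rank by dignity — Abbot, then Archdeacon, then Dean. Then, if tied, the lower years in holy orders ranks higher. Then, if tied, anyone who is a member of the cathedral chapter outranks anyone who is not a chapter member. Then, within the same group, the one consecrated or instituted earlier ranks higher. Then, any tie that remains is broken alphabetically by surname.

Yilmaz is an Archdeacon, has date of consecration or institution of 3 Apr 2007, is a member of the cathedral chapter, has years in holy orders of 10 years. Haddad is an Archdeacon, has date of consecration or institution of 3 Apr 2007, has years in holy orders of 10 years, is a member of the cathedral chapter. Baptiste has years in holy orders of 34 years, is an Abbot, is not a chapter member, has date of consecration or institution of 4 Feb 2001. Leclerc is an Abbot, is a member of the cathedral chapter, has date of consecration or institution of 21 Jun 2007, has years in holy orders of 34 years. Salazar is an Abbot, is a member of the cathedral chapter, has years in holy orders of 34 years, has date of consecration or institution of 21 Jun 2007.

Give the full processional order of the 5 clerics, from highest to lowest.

By dignity: Leclerc, Salazar and Baptiste (Abbot); then Haddad and Yilmaz (Archdeacon).
Leclerc, Salazar and Baptiste all have years in holy orders 34 years, so the next rule applies.
Among Leclerc, Salazar and Baptiste, a member of the cathedral chapter before not a chapter member: Leclerc and Salazar (a member of the cathedral chapter) before Baptiste (not a chapter member).
Leclerc and Salazar both have date of consecration or institution 21 Jun 2007, so the next rule applies.
Among Leclerc and Salazar, alphabetically by surname: Leclerc before Salazar.
Haddad and Yilmaz both have years in holy orders 10 years, so the next rule applies.
Haddad and Yilmaz are each a member of the cathedral chapter, so the next rule applies.
Haddad and Yilmaz both have date of consecration or institution 3 Apr 2007, so the next rule applies.
Among Haddad and Yilmaz, alphabetically by surname: Haddad before Yilmaz.
Full order: Leclerc, Salazar, Baptiste, Haddad, Yilmaz.

Leclerc, Salazar, Baptiste, Haddad, Yilmaz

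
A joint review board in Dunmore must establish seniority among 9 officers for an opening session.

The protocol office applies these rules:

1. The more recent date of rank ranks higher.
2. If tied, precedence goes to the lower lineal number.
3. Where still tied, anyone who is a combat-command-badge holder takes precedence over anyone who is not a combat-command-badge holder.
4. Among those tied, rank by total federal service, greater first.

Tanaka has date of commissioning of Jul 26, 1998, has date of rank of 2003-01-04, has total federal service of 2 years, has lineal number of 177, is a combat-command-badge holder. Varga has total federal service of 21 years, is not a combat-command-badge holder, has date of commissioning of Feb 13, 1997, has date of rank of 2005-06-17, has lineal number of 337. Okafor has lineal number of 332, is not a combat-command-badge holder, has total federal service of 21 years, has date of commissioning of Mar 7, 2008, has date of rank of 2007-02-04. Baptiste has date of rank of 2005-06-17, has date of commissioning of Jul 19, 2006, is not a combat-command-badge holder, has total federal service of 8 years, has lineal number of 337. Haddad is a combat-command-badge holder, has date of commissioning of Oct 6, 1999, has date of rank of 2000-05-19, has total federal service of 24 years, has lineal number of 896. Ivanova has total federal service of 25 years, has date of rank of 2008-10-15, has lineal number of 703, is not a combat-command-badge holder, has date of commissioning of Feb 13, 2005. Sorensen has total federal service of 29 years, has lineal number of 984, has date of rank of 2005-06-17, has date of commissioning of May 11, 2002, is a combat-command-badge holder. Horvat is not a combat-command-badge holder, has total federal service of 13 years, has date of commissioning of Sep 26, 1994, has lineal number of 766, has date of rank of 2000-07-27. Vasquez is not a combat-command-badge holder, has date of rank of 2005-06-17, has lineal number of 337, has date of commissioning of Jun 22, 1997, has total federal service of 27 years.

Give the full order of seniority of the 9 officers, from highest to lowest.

Ivanova, Okafor, Vasquez, Varga, Baptiste, Sorensen, Tanaka, Horvat, Haddad

By date of rank (later first): Ivanova (2008-10-15); then Okafor (2007-02-04); then Vasquez, Varga, Baptiste and Sorensen (each 2005-06-17); then Tanaka (2003-01-04); then Horvat (2000-07-27); then Haddad (2000-05-19).
Among Vasquez, Varga, Baptiste and Sorensen, by lineal number (lower first): Vasquez, Varga and Baptiste (337) before Sorensen (984).
Vasquez, Varga and Baptiste are each not a combat-command-badge holder, so the next rule applies.
Among Vasquez, Varga and Baptiste, by total federal service (higher first): Vasquez (27 years) before Varga (21 years) before Baptiste (8 years).
Full order: Ivanova, Okafor, Vasquez, Varga, Baptiste, Sorensen, Tanaka, Horvat, Haddad.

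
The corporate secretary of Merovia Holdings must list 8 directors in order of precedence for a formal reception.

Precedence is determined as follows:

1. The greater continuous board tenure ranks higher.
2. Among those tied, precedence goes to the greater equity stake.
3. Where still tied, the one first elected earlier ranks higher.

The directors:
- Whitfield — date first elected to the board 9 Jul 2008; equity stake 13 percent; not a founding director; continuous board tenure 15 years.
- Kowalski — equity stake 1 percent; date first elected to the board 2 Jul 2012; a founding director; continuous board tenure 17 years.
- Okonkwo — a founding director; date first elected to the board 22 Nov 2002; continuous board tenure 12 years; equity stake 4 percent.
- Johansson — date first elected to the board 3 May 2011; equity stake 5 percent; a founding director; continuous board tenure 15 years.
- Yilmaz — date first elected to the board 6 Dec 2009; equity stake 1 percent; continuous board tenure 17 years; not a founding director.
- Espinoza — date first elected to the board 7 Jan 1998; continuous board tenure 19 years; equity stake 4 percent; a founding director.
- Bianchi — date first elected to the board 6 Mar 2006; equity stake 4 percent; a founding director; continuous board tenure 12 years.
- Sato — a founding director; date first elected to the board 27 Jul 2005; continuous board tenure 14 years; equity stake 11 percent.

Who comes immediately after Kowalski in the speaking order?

By continuous board tenure (higher first): Espinoza (19 years); then Yilmaz and Kowalski (both 17 years); then Whitfield and Johansson (both 15 years); then Sato (14 years); then Okonkwo and Bianchi (both 12 years).
Yilmaz and Kowalski both have equity stake 1 percent, so the next rule applies.
Among Yilmaz and Kowalski, by date first elected to the board (earlier first): Yilmaz (6 Dec 2009) before Kowalski (2 Jul 2012).
Among Whitfield and Johansson, by equity stake (higher first): Whitfield (13 percent) before Johansson (5 percent).
Okonkwo and Bianchi both have equity stake 4 percent, so the next rule applies.
Among Okonkwo and Bianchi, by date first elected to the board (earlier first): Okonkwo (22 Nov 2002) before Bianchi (6 Mar 2006).
Order: Espinoza, Yilmaz, Kowalski, Whitfield, Johansson, Sato, Okonkwo, Bianchi.

Whitfield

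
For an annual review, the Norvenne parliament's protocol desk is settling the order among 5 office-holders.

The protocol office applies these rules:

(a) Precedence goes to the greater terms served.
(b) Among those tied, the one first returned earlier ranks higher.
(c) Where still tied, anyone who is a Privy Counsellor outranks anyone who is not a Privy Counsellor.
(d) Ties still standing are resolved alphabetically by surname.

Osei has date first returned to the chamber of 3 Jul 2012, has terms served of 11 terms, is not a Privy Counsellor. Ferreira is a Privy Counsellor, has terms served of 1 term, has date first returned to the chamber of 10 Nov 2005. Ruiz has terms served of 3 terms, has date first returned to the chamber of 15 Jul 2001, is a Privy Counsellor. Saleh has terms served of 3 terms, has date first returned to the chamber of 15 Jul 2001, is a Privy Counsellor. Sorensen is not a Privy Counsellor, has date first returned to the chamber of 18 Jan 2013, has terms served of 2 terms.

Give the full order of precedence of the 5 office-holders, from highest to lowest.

By terms served (higher first): Osei (11 terms); then Ruiz and Saleh (both 3 terms); then Sorensen (2 terms); then Ferreira (1 term).
Ruiz and Saleh both have date first returned to the chamber 15 Jul 2001, so the next rule applies.
Ruiz and Saleh are each a Privy Counsellor, so the next rule applies.
Among Ruiz and Saleh, alphabetically by surname: Ruiz before Saleh.
Full order: Osei, Ruiz, Saleh, Sorensen, Ferreira.

Osei, Ruiz, Saleh, Sorensen, Ferreira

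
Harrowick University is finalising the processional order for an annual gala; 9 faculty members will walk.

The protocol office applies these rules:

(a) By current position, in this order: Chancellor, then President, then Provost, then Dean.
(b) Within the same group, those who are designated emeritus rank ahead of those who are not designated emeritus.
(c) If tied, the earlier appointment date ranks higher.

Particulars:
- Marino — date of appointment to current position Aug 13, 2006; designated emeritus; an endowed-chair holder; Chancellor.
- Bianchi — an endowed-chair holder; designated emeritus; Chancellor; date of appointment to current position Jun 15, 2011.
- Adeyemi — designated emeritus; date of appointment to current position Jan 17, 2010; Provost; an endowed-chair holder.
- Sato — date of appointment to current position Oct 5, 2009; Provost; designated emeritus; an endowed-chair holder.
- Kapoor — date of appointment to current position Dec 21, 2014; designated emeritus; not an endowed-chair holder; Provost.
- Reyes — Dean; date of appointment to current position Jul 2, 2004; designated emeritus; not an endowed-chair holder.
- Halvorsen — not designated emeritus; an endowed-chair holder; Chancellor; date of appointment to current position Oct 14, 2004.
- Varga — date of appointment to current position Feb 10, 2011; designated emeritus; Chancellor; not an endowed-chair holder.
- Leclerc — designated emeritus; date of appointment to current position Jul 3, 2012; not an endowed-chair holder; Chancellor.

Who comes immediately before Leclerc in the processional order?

Bianchi

By current position: Marino, Varga, Bianchi, Leclerc and Halvorsen (Chancellor); then Sato, Adeyemi and Kapoor (Provost); then Reyes (Dean).
Among Marino, Varga, Bianchi, Leclerc and Halvorsen, designated emeritus before not designated emeritus: Marino, Varga, Bianchi and Leclerc (designated emeritus) before Halvorsen (not designated emeritus).
Among Marino, Varga, Bianchi and Leclerc, by date of appointment to current position (earlier first): Marino (Aug 13, 2006) before Varga (Feb 10, 2011) before Bianchi (Jun 15, 2011) before Leclerc (Jul 3, 2012).
Sato, Adeyemi and Kapoor are each designated emeritus, so the next rule applies.
Among Sato, Adeyemi and Kapoor, by date of appointment to current position (earlier first): Sato (Oct 5, 2009) before Adeyemi (Jan 17, 2010) before Kapoor (Dec 21, 2014).
Order: Marino, Varga, Bianchi, Leclerc, Halvorsen, Sato, Adeyemi, Kapoor, Reyes.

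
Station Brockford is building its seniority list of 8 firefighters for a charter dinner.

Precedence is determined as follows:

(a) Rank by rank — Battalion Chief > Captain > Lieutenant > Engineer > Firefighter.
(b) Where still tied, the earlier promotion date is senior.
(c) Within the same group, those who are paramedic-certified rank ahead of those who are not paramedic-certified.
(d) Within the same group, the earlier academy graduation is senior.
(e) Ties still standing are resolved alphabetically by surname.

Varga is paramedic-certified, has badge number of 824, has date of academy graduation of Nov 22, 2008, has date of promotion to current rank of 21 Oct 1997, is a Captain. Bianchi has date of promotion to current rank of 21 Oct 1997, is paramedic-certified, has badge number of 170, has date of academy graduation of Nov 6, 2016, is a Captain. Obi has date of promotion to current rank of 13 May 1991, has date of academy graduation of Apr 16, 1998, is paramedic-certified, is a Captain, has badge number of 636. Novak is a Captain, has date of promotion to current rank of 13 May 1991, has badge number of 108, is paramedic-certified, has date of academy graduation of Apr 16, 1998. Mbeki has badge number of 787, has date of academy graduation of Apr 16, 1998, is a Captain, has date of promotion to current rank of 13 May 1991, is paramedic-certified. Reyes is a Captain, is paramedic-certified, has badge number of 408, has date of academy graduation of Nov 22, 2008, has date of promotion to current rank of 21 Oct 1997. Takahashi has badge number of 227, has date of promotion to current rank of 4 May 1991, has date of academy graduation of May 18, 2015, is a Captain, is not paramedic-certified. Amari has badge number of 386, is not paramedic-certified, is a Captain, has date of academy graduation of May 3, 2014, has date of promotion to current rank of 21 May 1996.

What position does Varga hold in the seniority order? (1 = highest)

By rank: Takahashi, Mbeki, Novak, Obi, Amari, Reyes, Varga and Bianchi (Captain).
Among Takahashi, Mbeki, Novak, Obi, Amari, Reyes, Varga and Bianchi, by date of promotion to current rank (earlier first): Takahashi (4 May 1991) before Mbeki, Novak and Obi (13 May 1991) before Amari (21 May 1996) before Reyes, Varga and Bianchi (21 Oct 1997).
Mbeki, Novak and Obi are each paramedic-certified, so the next rule applies.
Mbeki, Novak and Obi all have date of academy graduation Apr 16, 1998, so the next rule applies.
Among Mbeki, Novak and Obi, alphabetically by surname: Mbeki before Novak before Obi.
Reyes, Varga and Bianchi are each paramedic-certified, so the next rule applies.
Among Reyes, Varga and Bianchi, by date of academy graduation (earlier first): Reyes and Varga (Nov 22, 2008) before Bianchi (Nov 6, 2016).
Among Reyes and Varga, alphabetically by surname: Reyes before Varga.
Order: Takahashi, Mbeki, Novak, Obi, Amari, Reyes, Varga, Bianchi. So position 7.

7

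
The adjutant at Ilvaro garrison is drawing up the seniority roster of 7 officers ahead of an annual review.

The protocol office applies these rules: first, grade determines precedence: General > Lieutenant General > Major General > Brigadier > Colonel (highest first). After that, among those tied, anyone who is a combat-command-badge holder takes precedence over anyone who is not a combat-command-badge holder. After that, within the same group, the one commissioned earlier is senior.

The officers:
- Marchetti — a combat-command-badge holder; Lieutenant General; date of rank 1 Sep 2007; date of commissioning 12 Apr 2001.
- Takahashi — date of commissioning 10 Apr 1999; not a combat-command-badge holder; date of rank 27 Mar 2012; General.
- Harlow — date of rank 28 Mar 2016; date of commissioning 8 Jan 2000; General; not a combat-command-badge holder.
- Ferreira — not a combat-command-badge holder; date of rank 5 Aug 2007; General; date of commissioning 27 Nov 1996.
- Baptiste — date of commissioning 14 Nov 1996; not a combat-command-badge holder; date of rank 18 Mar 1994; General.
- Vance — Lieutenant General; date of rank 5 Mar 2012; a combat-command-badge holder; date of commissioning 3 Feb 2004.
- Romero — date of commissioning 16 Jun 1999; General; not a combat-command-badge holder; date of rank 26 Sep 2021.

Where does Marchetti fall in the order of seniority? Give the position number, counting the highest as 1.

6

By grade: Baptiste, Ferreira, Takahashi, Romero and Harlow (General); then Marchetti and Vance (Lieutenant General).
Baptiste, Ferreira, Takahashi, Romero and Harlow are each not a combat-command-badge holder, so the next rule applies.
Among Baptiste, Ferreira, Takahashi, Romero and Harlow, by date of commissioning (earlier first): Baptiste (14 Nov 1996) before Ferreira (27 Nov 1996) before Takahashi (10 Apr 1999) before Romero (16 Jun 1999) before Harlow (8 Jan 2000).
Marchetti and Vance are each a combat-command-badge holder, so the next rule applies.
Among Marchetti and Vance, by date of commissioning (earlier first): Marchetti (12 Apr 2001) before Vance (3 Feb 2004).
Order: Baptiste, Ferreira, Takahashi, Romero, Harlow, Marchetti, Vance. So position 6.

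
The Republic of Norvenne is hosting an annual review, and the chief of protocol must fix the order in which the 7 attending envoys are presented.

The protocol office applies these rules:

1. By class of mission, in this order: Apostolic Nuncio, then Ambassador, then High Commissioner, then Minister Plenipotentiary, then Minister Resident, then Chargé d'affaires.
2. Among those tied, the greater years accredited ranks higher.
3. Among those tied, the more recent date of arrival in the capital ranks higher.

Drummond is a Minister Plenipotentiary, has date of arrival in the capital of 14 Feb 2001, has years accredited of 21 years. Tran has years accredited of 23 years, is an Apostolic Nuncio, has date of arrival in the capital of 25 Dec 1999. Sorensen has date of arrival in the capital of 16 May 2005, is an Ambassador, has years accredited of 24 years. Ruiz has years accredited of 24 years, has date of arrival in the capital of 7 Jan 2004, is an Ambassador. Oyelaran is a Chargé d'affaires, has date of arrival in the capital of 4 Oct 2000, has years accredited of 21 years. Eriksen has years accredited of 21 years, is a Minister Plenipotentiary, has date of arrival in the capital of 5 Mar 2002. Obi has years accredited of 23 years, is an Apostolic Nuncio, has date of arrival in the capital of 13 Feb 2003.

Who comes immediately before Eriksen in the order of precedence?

By class of mission: Obi and Tran (Apostolic Nuncio); then Sorensen and Ruiz (Ambassador); then Eriksen and Drummond (Minister Plenipotentiary); then Oyelaran (Chargé d'affaires).
Obi and Tran both have years accredited 23 years, so the next rule applies.
Among Obi and Tran, by date of arrival in the capital (later first): Obi (13 Feb 2003) before Tran (25 Dec 1999).
Sorensen and Ruiz both have years accredited 24 years, so the next rule applies.
Among Sorensen and Ruiz, by date of arrival in the capital (later first): Sorensen (16 May 2005) before Ruiz (7 Jan 2004).
Eriksen and Drummond both have years accredited 21 years, so the next rule applies.
Among Eriksen and Drummond, by date of arrival in the capital (later first): Eriksen (5 Mar 2002) before Drummond (14 Feb 2001).
Order: Obi, Tran, Sorensen, Ruiz, Eriksen, Drummond, Oyelaran.

Ruiz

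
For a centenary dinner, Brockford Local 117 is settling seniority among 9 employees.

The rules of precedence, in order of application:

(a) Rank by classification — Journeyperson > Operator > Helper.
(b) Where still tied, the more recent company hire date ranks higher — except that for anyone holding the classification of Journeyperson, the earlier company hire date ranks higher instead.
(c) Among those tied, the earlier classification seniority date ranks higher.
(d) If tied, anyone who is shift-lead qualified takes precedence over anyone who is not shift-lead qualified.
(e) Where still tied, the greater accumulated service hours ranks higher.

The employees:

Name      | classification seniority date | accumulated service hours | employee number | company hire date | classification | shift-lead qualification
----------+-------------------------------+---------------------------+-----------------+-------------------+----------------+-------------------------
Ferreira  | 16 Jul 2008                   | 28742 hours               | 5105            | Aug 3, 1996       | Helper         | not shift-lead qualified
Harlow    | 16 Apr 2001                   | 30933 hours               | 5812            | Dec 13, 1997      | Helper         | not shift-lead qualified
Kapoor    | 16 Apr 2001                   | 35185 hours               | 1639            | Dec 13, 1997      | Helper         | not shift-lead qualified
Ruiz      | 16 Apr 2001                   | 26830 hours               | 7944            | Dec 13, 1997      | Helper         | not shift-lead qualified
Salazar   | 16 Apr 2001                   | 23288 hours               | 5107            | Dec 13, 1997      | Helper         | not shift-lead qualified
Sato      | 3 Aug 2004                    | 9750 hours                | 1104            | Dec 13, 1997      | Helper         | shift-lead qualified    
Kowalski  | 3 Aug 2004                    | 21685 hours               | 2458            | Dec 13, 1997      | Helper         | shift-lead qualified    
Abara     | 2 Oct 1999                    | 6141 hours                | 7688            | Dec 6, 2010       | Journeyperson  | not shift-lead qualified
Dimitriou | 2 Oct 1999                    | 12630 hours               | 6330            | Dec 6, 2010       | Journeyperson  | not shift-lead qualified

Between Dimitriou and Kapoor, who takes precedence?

By classification: Dimitriou and Abara (Journeyperson); then Kapoor, Harlow, Ruiz, Salazar, Kowalski, Sato and Ferreira (Helper).
Dimitriou and Abara both have company hire date Dec 6, 2010, so the next rule applies.
Dimitriou and Abara both have classification seniority date 2 Oct 1999, so the next rule applies.
Dimitriou and Abara are each not shift-lead qualified, so the next rule applies.
Among Dimitriou and Abara, by accumulated service hours (higher first): Dimitriou (12630 hours) before Abara (6141 hours).
Among Kapoor, Harlow, Ruiz, Salazar, Kowalski, Sato and Ferreira, by company hire date (later first): Kapoor, Harlow, Ruiz, Salazar, Kowalski and Sato (Dec 13, 1997) before Ferreira (Aug 3, 1996).
Among Kapoor, Harlow, Ruiz, Salazar, Kowalski and Sato, by classification seniority date (earlier first): Kapoor, Harlow, Ruiz and Salazar (16 Apr 2001) before Kowalski and Sato (3 Aug 2004).
Kapoor, Harlow, Ruiz and Salazar are each not shift-lead qualified, so the next rule applies.
Among Kapoor, Harlow, Ruiz and Salazar, by accumulated service hours (higher first): Kapoor (35185 hours) before Harlow (30933 hours) before Ruiz (26830 hours) before Salazar (23288 hours).
Kowalski and Sato are each shift-lead qualified, so the next rule applies.
Among Kowalski and Sato, by accumulated service hours (higher first): Kowalski (21685 hours) before Sato (9750 hours).
So Dimitriou takes precedence.

Dimitriou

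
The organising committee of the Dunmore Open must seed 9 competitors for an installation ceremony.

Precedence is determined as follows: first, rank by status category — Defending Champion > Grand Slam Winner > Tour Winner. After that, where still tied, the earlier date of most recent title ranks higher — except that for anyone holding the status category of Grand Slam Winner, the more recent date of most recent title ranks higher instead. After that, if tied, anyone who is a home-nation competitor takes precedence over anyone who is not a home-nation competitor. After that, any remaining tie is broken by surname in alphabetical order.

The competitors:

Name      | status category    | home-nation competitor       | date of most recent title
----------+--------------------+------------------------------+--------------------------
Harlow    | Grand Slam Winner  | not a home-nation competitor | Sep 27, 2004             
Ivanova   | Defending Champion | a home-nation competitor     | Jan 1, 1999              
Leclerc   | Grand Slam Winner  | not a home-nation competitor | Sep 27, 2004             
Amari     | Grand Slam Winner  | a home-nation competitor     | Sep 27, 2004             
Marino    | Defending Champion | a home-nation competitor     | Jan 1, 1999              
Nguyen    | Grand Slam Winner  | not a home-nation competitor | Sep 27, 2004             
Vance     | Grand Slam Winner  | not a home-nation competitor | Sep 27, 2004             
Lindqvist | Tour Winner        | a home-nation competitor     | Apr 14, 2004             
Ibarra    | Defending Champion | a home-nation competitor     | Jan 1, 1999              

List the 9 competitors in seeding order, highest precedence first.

Ibarra, Ivanova, Marino, Amari, Harlow, Leclerc, Nguyen, Vance, Lindqvist

By status category: Ibarra, Ivanova and Marino (Defending Champion); then Amari, Harlow, Leclerc, Nguyen and Vance (Grand Slam Winner); then Lindqvist (Tour Winner).
Ibarra, Ivanova and Marino all have date of most recent title Jan 1, 1999, so the next rule applies.
Ibarra, Ivanova and Marino are each a home-nation competitor, so the next rule applies.
Among Ibarra, Ivanova and Marino, alphabetically by surname: Ibarra before Ivanova before Marino.
Amari, Harlow, Leclerc, Nguyen and Vance all have date of most recent title Sep 27, 2004, so the next rule applies.
Among Amari, Harlow, Leclerc, Nguyen and Vance, a home-nation competitor before not a home-nation competitor: Amari (a home-nation competitor) before Harlow, Leclerc, Nguyen and Vance (not a home-nation competitor).
Among Harlow, Leclerc, Nguyen and Vance, alphabetically by surname: Harlow before Leclerc before Nguyen before Vance.
Full order: Ibarra, Ivanova, Marino, Amari, Harlow, Leclerc, Nguyen, Vance, Lindqvist.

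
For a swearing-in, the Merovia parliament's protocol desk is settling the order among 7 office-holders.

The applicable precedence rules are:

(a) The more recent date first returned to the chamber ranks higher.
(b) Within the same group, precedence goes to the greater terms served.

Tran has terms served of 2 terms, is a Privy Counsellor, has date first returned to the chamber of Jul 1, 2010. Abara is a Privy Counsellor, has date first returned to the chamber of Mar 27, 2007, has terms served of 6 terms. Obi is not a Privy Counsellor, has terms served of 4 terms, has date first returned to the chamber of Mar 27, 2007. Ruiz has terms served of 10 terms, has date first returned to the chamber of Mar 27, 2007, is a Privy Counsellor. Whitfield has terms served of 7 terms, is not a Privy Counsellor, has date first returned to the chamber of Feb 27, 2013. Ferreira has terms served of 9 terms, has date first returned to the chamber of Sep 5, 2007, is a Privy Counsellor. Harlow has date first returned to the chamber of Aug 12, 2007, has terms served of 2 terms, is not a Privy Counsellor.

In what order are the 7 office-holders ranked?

By date first returned to the chamber (later first): Whitfield (Feb 27, 2013); then Tran (Jul 1, 2010); then Ferreira (Sep 5, 2007); then Harlow (Aug 12, 2007); then Ruiz, Abara and Obi (each Mar 27, 2007).
Among Ruiz, Abara and Obi, by terms served (higher first): Ruiz (10 terms) before Abara (6 terms) before Obi (4 terms).
Full order: Whitfield, Tran, Ferreira, Harlow, Ruiz, Abara, Obi.

Whitfield, Tran, Ferreira, Harlow, Ruiz, Abara, Obi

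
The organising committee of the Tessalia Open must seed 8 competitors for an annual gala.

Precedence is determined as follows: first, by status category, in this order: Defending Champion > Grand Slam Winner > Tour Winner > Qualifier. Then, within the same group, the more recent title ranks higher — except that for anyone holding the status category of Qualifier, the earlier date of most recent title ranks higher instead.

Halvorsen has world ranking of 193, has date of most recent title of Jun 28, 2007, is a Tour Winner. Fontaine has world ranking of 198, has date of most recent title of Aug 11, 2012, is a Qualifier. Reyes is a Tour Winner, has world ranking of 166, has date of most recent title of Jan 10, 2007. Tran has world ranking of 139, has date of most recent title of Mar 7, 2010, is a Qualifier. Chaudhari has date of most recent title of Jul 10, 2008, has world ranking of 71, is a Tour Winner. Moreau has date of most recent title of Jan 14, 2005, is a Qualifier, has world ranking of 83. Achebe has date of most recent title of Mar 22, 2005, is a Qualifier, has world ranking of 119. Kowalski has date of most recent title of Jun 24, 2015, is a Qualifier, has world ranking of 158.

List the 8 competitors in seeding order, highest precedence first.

By status category: Chaudhari, Halvorsen and Reyes (Tour Winner); then Moreau, Achebe, Tran, Fontaine and Kowalski (Qualifier).
Among Chaudhari, Halvorsen and Reyes, by date of most recent title (later first): Chaudhari (Jul 10, 2008) before Halvorsen (Jun 28, 2007) before Reyes (Jan 10, 2007).
Among Moreau, Achebe, Tran, Fontaine and Kowalski, by date of most recent title (earlier first) (reversed rule for this group): Moreau (Jan 14, 2005) before Achebe (Mar 22, 2005) before Tran (Mar 7, 2010) before Fontaine (Aug 11, 2012) before Kowalski (Jun 24, 2015).
Full order: Chaudhari, Halvorsen, Reyes, Moreau, Achebe, Tran, Fontaine, Kowalski.

Chaudhari, Halvorsen, Reyes, Moreau, Achebe, Tran, Fontaine, Kowalski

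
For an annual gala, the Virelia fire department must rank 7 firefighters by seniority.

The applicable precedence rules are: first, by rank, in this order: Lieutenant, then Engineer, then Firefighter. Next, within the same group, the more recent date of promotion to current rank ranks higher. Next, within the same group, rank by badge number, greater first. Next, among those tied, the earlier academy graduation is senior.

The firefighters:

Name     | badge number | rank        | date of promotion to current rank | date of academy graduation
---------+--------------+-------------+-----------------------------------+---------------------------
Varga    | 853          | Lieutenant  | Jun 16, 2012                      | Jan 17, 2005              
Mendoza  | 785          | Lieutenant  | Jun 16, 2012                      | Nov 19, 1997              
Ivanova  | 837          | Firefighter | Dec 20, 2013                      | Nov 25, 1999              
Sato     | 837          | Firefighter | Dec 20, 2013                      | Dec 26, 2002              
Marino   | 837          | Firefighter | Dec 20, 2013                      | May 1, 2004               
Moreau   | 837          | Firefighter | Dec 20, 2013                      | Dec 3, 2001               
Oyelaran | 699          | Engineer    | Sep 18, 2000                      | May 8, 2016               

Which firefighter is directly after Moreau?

By rank: Varga and Mendoza (Lieutenant); then Oyelaran (Engineer); then Ivanova, Moreau, Sato and Marino (Firefighter).
Varga and Mendoza both have date of promotion to current rank Jun 16, 2012, so the next rule applies.
Among Varga and Mendoza, by badge number (higher first): Varga (853) before Mendoza (785).
Ivanova, Moreau, Sato and Marino all have date of promotion to current rank Dec 20, 2013, so the next rule applies.
Ivanova, Moreau, Sato and Marino all have badge number 837, so the next rule applies.
Among Ivanova, Moreau, Sato and Marino, by date of academy graduation (earlier first): Ivanova (Nov 25, 1999) before Moreau (Dec 3, 2001) before Sato (Dec 26, 2002) before Marino (May 1, 2004).
Order: Varga, Mendoza, Oyelaran, Ivanova, Moreau, Sato, Marino.

Sato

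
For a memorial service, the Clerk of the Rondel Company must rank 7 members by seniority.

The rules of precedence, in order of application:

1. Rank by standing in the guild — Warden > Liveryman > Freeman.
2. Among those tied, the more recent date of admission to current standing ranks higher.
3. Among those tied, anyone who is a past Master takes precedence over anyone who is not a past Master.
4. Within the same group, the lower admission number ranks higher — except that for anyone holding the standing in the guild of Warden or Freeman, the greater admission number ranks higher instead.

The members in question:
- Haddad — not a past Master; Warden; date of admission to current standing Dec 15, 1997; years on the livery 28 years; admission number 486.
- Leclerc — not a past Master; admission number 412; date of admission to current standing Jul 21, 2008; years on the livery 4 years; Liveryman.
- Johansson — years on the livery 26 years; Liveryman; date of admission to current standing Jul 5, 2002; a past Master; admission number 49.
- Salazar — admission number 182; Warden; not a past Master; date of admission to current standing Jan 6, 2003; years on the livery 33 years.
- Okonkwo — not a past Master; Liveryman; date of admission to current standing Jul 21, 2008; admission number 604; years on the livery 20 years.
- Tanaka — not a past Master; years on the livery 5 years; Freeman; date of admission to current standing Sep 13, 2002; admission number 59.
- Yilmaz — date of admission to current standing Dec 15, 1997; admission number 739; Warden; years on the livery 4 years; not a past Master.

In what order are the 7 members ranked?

Salazar, Yilmaz, Haddad, Leclerc, Okonkwo, Johansson, Tanaka

By standing in the guild: Salazar, Yilmaz and Haddad (Warden); then Leclerc, Okonkwo and Johansson (Liveryman); then Tanaka (Freeman).
Among Salazar, Yilmaz and Haddad, by date of admission to current standing (later first): Salazar (Jan 6, 2003) before Yilmaz and Haddad (Dec 15, 1997).
Yilmaz and Haddad are each not a past Master, so the next rule applies.
Among Yilmaz and Haddad, by admission number (higher first) (reversed rule for this group): Yilmaz (739) before Haddad (486).
Among Leclerc, Okonkwo and Johansson, by date of admission to current standing (later first): Leclerc and Okonkwo (Jul 21, 2008) before Johansson (Jul 5, 2002).
Leclerc and Okonkwo are each not a past Master, so the next rule applies.
Among Leclerc and Okonkwo, by admission number (lower first): Leclerc (412) before Okonkwo (604).
Full order: Salazar, Yilmaz, Haddad, Leclerc, Okonkwo, Johansson, Tanaka.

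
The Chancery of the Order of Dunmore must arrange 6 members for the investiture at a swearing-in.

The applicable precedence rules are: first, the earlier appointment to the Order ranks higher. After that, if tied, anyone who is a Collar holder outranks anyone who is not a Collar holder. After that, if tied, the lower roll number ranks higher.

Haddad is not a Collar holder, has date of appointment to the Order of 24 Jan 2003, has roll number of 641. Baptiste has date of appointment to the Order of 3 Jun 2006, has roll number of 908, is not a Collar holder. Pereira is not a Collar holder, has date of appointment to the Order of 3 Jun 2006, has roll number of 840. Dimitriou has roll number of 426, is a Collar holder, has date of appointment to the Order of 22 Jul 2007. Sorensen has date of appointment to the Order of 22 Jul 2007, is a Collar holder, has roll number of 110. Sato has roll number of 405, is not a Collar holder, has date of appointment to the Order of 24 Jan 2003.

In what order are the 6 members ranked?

Sato, Haddad, Pereira, Baptiste, Sorensen, Dimitriou

By date of appointment to the Order (earlier first): Sato and Haddad (both 24 Jan 2003); then Pereira and Baptiste (both 3 Jun 2006); then Sorensen and Dimitriou (both 22 Jul 2007).
Sato and Haddad are each not a Collar holder, so the next rule applies.
Among Sato and Haddad, by roll number (lower first): Sato (405) before Haddad (641).
Pereira and Baptiste are each not a Collar holder, so the next rule applies.
Among Pereira and Baptiste, by roll number (lower first): Pereira (840) before Baptiste (908).
Sorensen and Dimitriou are each a Collar holder, so the next rule applies.
Among Sorensen and Dimitriou, by roll number (lower first): Sorensen (110) before Dimitriou (426).
Full order: Sato, Haddad, Pereira, Baptiste, Sorensen, Dimitriou.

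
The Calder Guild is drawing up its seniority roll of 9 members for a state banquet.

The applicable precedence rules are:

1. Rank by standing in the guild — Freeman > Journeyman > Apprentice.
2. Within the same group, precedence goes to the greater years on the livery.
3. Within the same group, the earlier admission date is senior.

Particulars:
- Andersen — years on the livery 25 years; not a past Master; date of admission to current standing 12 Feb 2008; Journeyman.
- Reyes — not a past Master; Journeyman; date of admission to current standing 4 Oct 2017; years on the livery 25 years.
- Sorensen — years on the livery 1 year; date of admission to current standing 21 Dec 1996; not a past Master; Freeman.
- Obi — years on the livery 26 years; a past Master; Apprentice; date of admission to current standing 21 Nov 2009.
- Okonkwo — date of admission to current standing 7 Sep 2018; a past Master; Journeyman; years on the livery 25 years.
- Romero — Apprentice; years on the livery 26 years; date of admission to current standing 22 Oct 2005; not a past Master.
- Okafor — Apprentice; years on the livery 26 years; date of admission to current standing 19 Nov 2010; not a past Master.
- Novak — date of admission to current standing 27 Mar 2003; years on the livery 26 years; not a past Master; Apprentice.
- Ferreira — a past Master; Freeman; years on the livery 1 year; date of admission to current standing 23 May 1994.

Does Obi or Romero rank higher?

Romero

By standing in the guild: Ferreira and Sorensen (Freeman); then Andersen, Reyes and Okonkwo (Journeyman); then Novak, Romero, Obi and Okafor (Apprentice).
Ferreira and Sorensen both have years on the livery 1 year, so the next rule applies.
Among Ferreira and Sorensen, by date of admission to current standing (earlier first): Ferreira (23 May 1994) before Sorensen (21 Dec 1996).
Andersen, Reyes and Okonkwo all have years on the livery 25 years, so the next rule applies.
Among Andersen, Reyes and Okonkwo, by date of admission to current standing (earlier first): Andersen (12 Feb 2008) before Reyes (4 Oct 2017) before Okonkwo (7 Sep 2018).
Novak, Romero, Obi and Okafor all have years on the livery 26 years, so the next rule applies.
Among Novak, Romero, Obi and Okafor, by date of admission to current standing (earlier first): Novak (27 Mar 2003) before Romero (22 Oct 2005) before Obi (21 Nov 2009) before Okafor (19 Nov 2010).
So Romero takes precedence.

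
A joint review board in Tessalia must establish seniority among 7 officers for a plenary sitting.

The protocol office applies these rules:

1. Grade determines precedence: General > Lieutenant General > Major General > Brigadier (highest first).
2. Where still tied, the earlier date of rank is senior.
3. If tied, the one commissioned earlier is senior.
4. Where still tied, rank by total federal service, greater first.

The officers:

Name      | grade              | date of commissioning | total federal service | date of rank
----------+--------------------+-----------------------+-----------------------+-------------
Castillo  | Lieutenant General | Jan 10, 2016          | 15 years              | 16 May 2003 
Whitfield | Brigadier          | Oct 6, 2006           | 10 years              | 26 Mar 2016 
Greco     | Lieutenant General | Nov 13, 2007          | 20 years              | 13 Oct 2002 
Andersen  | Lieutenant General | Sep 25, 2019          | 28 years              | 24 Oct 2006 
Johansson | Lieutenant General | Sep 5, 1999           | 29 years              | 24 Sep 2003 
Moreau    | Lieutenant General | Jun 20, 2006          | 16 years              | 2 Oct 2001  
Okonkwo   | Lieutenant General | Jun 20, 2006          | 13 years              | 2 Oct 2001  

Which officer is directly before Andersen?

Johansson

By grade: Moreau, Okonkwo, Greco, Castillo, Johansson and Andersen (Lieutenant General); then Whitfield (Brigadier).
Among Moreau, Okonkwo, Greco, Castillo, Johansson and Andersen, by date of rank (earlier first): Moreau and Okonkwo (2 Oct 2001) before Greco (13 Oct 2002) before Castillo (16 May 2003) before Johansson (24 Sep 2003) before Andersen (24 Oct 2006).
Moreau and Okonkwo both have date of commissioning Jun 20, 2006, so the next rule applies.
Among Moreau and Okonkwo, by total federal service (higher first): Moreau (16 years) before Okonkwo (13 years).
Order: Moreau, Okonkwo, Greco, Castillo, Johansson, Andersen, Whitfield.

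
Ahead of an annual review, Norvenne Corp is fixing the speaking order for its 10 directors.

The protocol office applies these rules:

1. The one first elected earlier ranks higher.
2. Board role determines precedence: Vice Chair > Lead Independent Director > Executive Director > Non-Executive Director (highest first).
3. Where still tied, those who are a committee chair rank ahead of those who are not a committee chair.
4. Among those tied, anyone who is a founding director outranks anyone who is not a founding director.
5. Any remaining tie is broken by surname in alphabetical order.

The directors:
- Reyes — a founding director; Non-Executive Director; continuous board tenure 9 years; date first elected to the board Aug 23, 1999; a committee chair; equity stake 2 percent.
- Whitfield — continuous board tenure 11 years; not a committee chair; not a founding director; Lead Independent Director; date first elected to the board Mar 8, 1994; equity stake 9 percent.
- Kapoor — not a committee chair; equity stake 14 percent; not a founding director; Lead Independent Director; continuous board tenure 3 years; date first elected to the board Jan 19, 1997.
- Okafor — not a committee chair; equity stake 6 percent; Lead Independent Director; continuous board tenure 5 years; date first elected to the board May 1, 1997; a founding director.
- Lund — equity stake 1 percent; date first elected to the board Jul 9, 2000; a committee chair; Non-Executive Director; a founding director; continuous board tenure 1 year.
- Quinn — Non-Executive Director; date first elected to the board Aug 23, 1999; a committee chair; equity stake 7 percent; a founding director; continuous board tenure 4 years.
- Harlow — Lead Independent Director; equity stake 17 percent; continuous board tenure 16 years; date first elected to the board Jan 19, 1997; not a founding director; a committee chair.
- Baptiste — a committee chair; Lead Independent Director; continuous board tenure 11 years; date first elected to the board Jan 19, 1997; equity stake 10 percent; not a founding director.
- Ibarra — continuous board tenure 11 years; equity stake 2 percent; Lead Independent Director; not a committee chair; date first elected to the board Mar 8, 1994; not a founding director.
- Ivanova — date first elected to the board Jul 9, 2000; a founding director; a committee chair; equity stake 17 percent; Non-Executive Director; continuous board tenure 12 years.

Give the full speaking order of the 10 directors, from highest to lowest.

By date first elected to the board (earlier first): Ibarra and Whitfield (both Mar 8, 1994); then Baptiste, Harlow and Kapoor (each Jan 19, 1997); then Okafor (May 1, 1997); then Quinn and Reyes (both Aug 23, 1999); then Ivanova and Lund (both Jul 9, 2000).
Ibarra and Whitfield are each Lead Independent Director, so the next rule applies.
Ibarra and Whitfield are each not a committee chair, so the next rule applies.
Ibarra and Whitfield are each not a founding director, so the next rule applies.
Among Ibarra and Whitfield, alphabetically by surname: Ibarra before Whitfield.
Baptiste, Harlow and Kapoor are each Lead Independent Director, so the next rule applies.
Among Baptiste, Harlow and Kapoor, a committee chair before not a committee chair: Baptiste and Harlow (a committee chair) before Kapoor (not a committee chair).
Baptiste and Harlow are each not a founding director, so the next rule applies.
Among Baptiste and Harlow, alphabetically by surname: Baptiste before Harlow.
Quinn and Reyes are each Non-Executive Director, so the next rule applies.
Quinn and Reyes are each a committee chair, so the next rule applies.
Quinn and Reyes are each a founding director, so the next rule applies.
Among Quinn and Reyes, alphabetically by surname: Quinn before Reyes.
Ivanova and Lund are each Non-Executive Director, so the next rule applies.
Ivanova and Lund are each a committee chair, so the next rule applies.
Ivanova and Lund are each a founding director, so the next rule applies.
Among Ivanova and Lund, alphabetically by surname: Ivanova before Lund.
Full order: Ibarra, Whitfield, Baptiste, Harlow, Kapoor, Okafor, Quinn, Reyes, Ivanova, Lund.

Ibarra, Whitfield, Baptiste, Harlow, Kapoor, Okafor, Quinn, Reyes, Ivanova, Lund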